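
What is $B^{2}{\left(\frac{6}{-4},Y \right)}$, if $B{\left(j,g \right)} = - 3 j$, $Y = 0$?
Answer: $\frac{81}{4} \approx 20.25$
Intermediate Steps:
$B^{2}{\left(\frac{6}{-4},Y \right)} = \left(- 3 \frac{6}{-4}\right)^{2} = \left(- 3 \cdot 6 \left(- \frac{1}{4}\right)\right)^{2} = \left(\left(-3\right) \left(- \frac{3}{2}\right)\right)^{2} = \left(\frac{9}{2}\right)^{2} = \frac{81}{4}$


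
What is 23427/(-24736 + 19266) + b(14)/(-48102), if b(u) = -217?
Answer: -281424641/65779485 ≈ -4.2783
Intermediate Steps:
23427/(-24736 + 19266) + b(14)/(-48102) = 23427/(-24736 + 19266) - 217/(-48102) = 23427/(-5470) - 217*(-1/48102) = 23427*(-1/5470) + 217/48102 = -23427/5470 + 217/48102 = -281424641/65779485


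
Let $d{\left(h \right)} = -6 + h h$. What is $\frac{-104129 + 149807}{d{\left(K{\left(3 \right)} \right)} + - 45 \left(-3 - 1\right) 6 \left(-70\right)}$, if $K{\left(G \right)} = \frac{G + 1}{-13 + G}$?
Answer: $- \frac{570975}{945073} \approx -0.60416$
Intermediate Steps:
$K{\left(G \right)} = \frac{1 + G}{-13 + G}$
$d{\left(h \right)} = -6 + h^{2}$
$\frac{-104129 + 149807}{d{\left(K{\left(3 \right)} \right)} + - 45 \left(-3 - 1\right) 6 \left(-70\right)} = \frac{-104129 + 149807}{\left(-6 + \left(\frac{1 + 3}{-13 + 3}\right)^{2}\right) + - 45 \left(-3 - 1\right) 6 \left(-70\right)} = \frac{45678}{\left(-6 + \left(\frac{1}{-10} \cdot 4\right)^{2}\right) + - 45 \left(\left(-4\right) 6\right) \left(-70\right)} = \frac{45678}{\left(-6 + \left(\left(- \frac{1}{10}\right) 4\right)^{2}\right) + \left(-45\right) \left(-24\right) \left(-70\right)} = \frac{45678}{\left(-6 + \left(- \frac{2}{5}\right)^{2}\right) + 1080 \left(-70\right)} = \frac{45678}{\left(-6 + \frac{4}{25}\right) - 75600} = \frac{45678}{- \frac{146}{25} - 75600} = \frac{45678}{- \frac{1890146}{25}} = 45678 \left(- \frac{25}{1890146}\right) = - \frac{570975}{945073}$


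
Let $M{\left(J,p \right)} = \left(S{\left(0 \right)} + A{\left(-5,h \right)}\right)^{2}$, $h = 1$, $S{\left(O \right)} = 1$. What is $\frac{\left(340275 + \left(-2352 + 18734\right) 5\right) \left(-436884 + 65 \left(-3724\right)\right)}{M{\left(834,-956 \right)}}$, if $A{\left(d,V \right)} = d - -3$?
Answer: $-286639972640$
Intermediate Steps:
$A{\left(d,V \right)} = 3 + d$ ($A{\left(d,V \right)} = d + 3 = 3 + d$)
$M{\left(J,p \right)} = 1$ ($M{\left(J,p \right)} = \left(1 + \left(3 - 5\right)\right)^{2} = \left(1 - 2\right)^{2} = \left(-1\right)^{2} = 1$)
$\frac{\left(340275 + \left(-2352 + 18734\right) 5\right) \left(-436884 + 65 \left(-3724\right)\right)}{M{\left(834,-956 \right)}} = \frac{\left(340275 + \left(-2352 + 18734\right) 5\right) \left(-436884 + 65 \left(-3724\right)\right)}{1} = \left(340275 + 16382 \cdot 5\right) \left(-436884 - 242060\right) 1 = \left(340275 + 81910\right) \left(-678944\right) 1 = 422185 \left(-678944\right) 1 = \left(-286639972640\right) 1 = -286639972640$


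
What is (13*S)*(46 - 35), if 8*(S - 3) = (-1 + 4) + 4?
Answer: 4433/8 ≈ 554.13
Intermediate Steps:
S = 31/8 (S = 3 + ((-1 + 4) + 4)/8 = 3 + (3 + 4)/8 = 3 + (1/8)*7 = 3 + 7/8 = 31/8 ≈ 3.8750)
(13*S)*(46 - 35) = (13*(31/8))*(46 - 35) = (403/8)*11 = 4433/8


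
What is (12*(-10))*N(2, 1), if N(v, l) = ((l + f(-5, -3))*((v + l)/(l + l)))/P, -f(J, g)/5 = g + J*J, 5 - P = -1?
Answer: 3270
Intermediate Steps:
P = 6 (P = 5 - 1*(-1) = 5 + 1 = 6)
f(J, g) = -5*g - 5*J**2 (f(J, g) = -5*(g + J*J) = -5*(g + J**2) = -5*g - 5*J**2)
N(v, l) = (-110 + l)*(l + v)/(12*l) (N(v, l) = ((l + (-5*(-3) - 5*(-5)**2))*((v + l)/(l + l)))/6 = ((l + (15 - 5*25))*((l + v)/((2*l))))*(1/6) = ((l + (15 - 125))*((l + v)*(1/(2*l))))*(1/6) = ((l - 110)*((l + v)/(2*l)))*(1/6) = ((-110 + l)*((l + v)/(2*l)))*(1/6) = ((-110 + l)*(l + v)/(2*l))*(1/6) = (-110 + l)*(l + v)/(12*l))
(12*(-10))*N(2, 1) = (12*(-10))*((1/12)*(-110*2 + 1*(-110 + 1 + 2))/1) = -10*(-220 + 1*(-107)) = -10*(-220 - 107) = -10*(-327) = -120*(-109/4) = 3270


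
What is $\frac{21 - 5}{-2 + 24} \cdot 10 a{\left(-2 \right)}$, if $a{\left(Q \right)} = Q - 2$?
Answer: $- \frac{320}{11} \approx -29.091$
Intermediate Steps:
$a{\left(Q \right)} = -2 + Q$
$\frac{21 - 5}{-2 + 24} \cdot 10 a{\left(-2 \right)} = \frac{21 - 5}{-2 + 24} \cdot 10 \left(-2 - 2\right) = \frac{16}{22} \cdot 10 \left(-4\right) = 16 \cdot \frac{1}{22} \cdot 10 \left(-4\right) = \frac{8}{11} \cdot 10 \left(-4\right) = \frac{80}{11} \left(-4\right) = - \frac{320}{11}$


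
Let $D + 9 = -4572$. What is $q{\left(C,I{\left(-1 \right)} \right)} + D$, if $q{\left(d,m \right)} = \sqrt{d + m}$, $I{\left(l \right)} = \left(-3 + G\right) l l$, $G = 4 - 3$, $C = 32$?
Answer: $-4581 + \sqrt{30} \approx -4575.5$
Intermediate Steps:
$D = -4581$ ($D = -9 - 4572 = -4581$)
$G = 1$
$I{\left(l \right)} = - 2 l^{2}$ ($I{\left(l \right)} = \left(-3 + 1\right) l l = - 2 l^{2}$)
$q{\left(C,I{\left(-1 \right)} \right)} + D = \sqrt{32 - 2 \left(-1\right)^{2}} - 4581 = \sqrt{32 - 2} - 4581 = \sqrt{30} - 4581 = -4581 + \sqrt{30}$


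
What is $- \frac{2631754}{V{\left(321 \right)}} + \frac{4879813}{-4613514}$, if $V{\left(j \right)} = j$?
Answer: $- \frac{4047733447843}{493645998} \approx -8199.7$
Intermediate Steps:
$- \frac{2631754}{V{\left(321 \right)}} + \frac{4879813}{-4613514} = - \frac{2631754}{321} + \frac{4879813}{-4613514} = \left(-2631754\right) \frac{1}{321} + 4879813 \left(- \frac{1}{4613514}\right) = - \frac{2631754}{321} - \frac{4879813}{4613514} = - \frac{4047733447843}{493645998}$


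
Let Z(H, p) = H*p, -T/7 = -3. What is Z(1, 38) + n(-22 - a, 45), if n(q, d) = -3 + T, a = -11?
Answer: 56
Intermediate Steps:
T = 21 (T = -7*(-3) = 21)
n(q, d) = 18 (n(q, d) = -3 + 21 = 18)
Z(1, 38) + n(-22 - a, 45) = 1*38 + 18 = 38 + 18 = 56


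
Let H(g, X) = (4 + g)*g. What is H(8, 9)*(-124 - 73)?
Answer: -18912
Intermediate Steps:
H(g, X) = g*(4 + g)
H(8, 9)*(-124 - 73) = (8*(4 + 8))*(-124 - 73) = (8*12)*(-197) = 96*(-197) = -18912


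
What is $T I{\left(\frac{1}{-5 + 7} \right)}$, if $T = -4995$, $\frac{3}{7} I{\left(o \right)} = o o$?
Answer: $- \frac{11655}{4} \approx -2913.8$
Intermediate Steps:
$I{\left(o \right)} = \frac{7 o^{2}}{3}$ ($I{\left(o \right)} = \frac{7 o o}{3} = \frac{7 o^{2}}{3}$)
$T I{\left(\frac{1}{-5 + 7} \right)} = - 4995 \frac{7 \left(\frac{1}{-5 + 7}\right)^{2}}{3} = - 4995 \frac{7 \left(\frac{1}{2}\right)^{2}}{3} = - 4995 \frac{7}{3 \cdot 4} = - 4995 \cdot \frac{7}{3} \cdot \frac{1}{4} = \left(-4995\right) \frac{7}{12} = - \frac{11655}{4}$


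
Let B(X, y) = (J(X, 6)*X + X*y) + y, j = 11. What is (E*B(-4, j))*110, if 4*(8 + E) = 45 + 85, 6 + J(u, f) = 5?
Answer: -78155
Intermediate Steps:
J(u, f) = -1 (J(u, f) = -6 + 5 = -1)
E = 49/2 (E = -8 + (45 + 85)/4 = -8 + (1/4)*130 = -8 + 65/2 = 49/2 ≈ 24.500)
B(X, y) = y - X + X*y (B(X, y) = (-X + X*y) + y = y - X + X*y)
(E*B(-4, j))*110 = (49*(11 - 1*(-4) - 4*11)/2)*110 = (49*(11 + 4 - 44)/2)*110 = ((49/2)*(-29))*110 = -1421/2*110 = -78155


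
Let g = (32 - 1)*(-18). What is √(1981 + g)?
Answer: √1423 ≈ 37.723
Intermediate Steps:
g = -558 (g = 31*(-18) = -558)
√(1981 + g) = √(1981 - 558) = √1423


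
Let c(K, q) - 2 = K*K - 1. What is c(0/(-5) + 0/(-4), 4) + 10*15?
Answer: 151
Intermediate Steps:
c(K, q) = 1 + K**2 (c(K, q) = 2 + (K*K - 1) = 2 + (K**2 - 1) = 2 + (-1 + K**2) = 1 + K**2)
c(0/(-5) + 0/(-4), 4) + 10*15 = (1 + (0/(-5) + 0/(-4))**2) + 10*15 = (1 + (0*(-1/5) + 0*(-1/4))**2) + 150 = (1 + (0 + 0)**2) + 150 = (1 + 0**2) + 150 = (1 + 0) + 150 = 1 + 150 = 151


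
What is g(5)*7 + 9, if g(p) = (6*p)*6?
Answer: 1269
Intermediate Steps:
g(p) = 36*p
g(5)*7 + 9 = (36*5)*7 + 9 = 180*7 + 9 = 1260 + 9 = 1269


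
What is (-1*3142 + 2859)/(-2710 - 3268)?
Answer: 283/5978 ≈ 0.047340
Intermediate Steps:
(-1*3142 + 2859)/(-2710 - 3268) = (-3142 + 2859)/(-5978) = -283*(-1/5978) = 283/5978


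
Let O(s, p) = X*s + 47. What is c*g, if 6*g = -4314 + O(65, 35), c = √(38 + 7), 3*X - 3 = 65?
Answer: -8381*√5/6 ≈ -3123.4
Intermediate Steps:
X = 68/3 (X = 1 + (⅓)*65 = 1 + 65/3 = 68/3 ≈ 22.667)
O(s, p) = 47 + 68*s/3 (O(s, p) = 68*s/3 + 47 = 47 + 68*s/3)
c = 3*√5 (c = √45 = 3*√5 ≈ 6.7082)
g = -8381/18 (g = (-4314 + (47 + (68/3)*65))/6 = (-4314 + (47 + 4420/3))/6 = (-4314 + 4561/3)/6 = (⅙)*(-8381/3) = -8381/18 ≈ -465.61)
c*g = (3*√5)*(-8381/18) = -8381*√5/6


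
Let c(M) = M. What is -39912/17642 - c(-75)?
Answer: 641619/8821 ≈ 72.738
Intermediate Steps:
-39912/17642 - c(-75) = -39912/17642 - 1*(-75) = -39912*1/17642 + 75 = -19956/8821 + 75 = 641619/8821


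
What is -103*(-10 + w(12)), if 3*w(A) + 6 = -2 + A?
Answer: 2678/3 ≈ 892.67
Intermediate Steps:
w(A) = -8/3 + A/3 (w(A) = -2 + (-2 + A)/3 = -2 + (-⅔ + A/3) = -8/3 + A/3)
-103*(-10 + w(12)) = -103*(-10 + (-8/3 + (⅓)*12)) = -103*(-10 + (-8/3 + 4)) = -103*(-10 + 4/3) = -103*(-26/3) = 2678/3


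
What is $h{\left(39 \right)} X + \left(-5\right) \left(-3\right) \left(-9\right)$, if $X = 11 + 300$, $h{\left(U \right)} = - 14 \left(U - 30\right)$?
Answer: $-39321$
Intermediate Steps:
$h{\left(U \right)} = 420 - 14 U$ ($h{\left(U \right)} = - 14 \left(-30 + U\right) = 420 - 14 U$)
$X = 311$
$h{\left(39 \right)} X + \left(-5\right) \left(-3\right) \left(-9\right) = \left(420 - 546\right) 311 + \left(-5\right) \left(-3\right) \left(-9\right) = \left(420 - 546\right) 311 + 15 \left(-9\right) = \left(-126\right) 311 - 135 = -39186 - 135 = -39321$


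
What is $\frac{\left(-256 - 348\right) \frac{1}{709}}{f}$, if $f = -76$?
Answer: $\frac{151}{13471} \approx 0.011209$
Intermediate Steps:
$\frac{\left(-256 - 348\right) \frac{1}{709}}{f} = \frac{\left(-256 - 348\right) \frac{1}{709}}{-76} = \left(-256 - 348\right) \frac{1}{709} \left(- \frac{1}{76}\right) = \left(-604\right) \frac{1}{709} \left(- \frac{1}{76}\right) = \left(- \frac{604}{709}\right) \left(- \frac{1}{76}\right) = \frac{151}{13471}$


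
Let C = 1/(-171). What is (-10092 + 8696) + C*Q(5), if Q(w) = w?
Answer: -238721/171 ≈ -1396.0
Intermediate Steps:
C = -1/171 ≈ -0.0058480
(-10092 + 8696) + C*Q(5) = (-10092 + 8696) - 1/171*5 = -1396 - 5/171 = -238721/171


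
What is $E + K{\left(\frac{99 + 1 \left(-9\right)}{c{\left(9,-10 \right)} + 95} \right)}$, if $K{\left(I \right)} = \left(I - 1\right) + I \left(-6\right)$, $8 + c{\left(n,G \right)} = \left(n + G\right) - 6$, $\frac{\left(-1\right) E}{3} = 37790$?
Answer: $- \frac{907013}{8} \approx -1.1338 \cdot 10^{5}$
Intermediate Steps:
$E = -113370$ ($E = \left(-3\right) 37790 = -113370$)
$c{\left(n,G \right)} = -14 + G + n$ ($c{\left(n,G \right)} = -8 - \left(6 - G - n\right) = -8 + \left(-6 + G + n\right) = -14 + G + n$)
$K{\left(I \right)} = -1 - 5 I$ ($K{\left(I \right)} = \left(I - 1\right) - 6 I = \left(-1 + I\right) - 6 I = -1 - 5 I$)
$E + K{\left(\frac{99 + 1 \left(-9\right)}{c{\left(9,-10 \right)} + 95} \right)} = -113370 - \left(1 + 5 \frac{99 + 1 \left(-9\right)}{\left(-14 - 10 + 9\right) + 95}\right) = -113370 - \left(1 + 5 \frac{99 - 9}{-15 + 95}\right) = -113370 - \left(1 + 5 \cdot \frac{90}{80}\right) = -113370 - \left(1 + 5 \cdot 90 \cdot \frac{1}{80}\right) = -113370 - \frac{53}{8} = - \frac{907013}{8}$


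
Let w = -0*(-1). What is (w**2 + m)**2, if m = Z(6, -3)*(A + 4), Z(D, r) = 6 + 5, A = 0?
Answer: 1936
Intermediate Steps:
Z(D, r) = 11
m = 44 (m = 11*(0 + 4) = 11*4 = 44)
w = 0 (w = -4*0 = 0)
(w**2 + m)**2 = (0**2 + 44)**2 = (0 + 44)**2 = 44**2 = 1936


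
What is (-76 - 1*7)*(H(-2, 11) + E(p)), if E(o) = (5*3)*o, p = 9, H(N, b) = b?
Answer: -12118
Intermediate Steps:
E(o) = 15*o
(-76 - 1*7)*(H(-2, 11) + E(p)) = (-76 - 1*7)*(11 + 15*9) = (-76 - 7)*(11 + 135) = -83*146 = -12118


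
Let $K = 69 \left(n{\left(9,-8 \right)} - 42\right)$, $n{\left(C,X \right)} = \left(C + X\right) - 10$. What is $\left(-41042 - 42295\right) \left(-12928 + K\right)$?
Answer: $1370643639$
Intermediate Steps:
$n{\left(C,X \right)} = -10 + C + X$
$K = -3519$ ($K = 69 \left(\left(-10 + 9 - 8\right) - 42\right) = 69 \left(-9 - 42\right) = 69 \left(-51\right) = -3519$)
$\left(-41042 - 42295\right) \left(-12928 + K\right) = \left(-41042 - 42295\right) \left(-12928 - 3519\right) = \left(-83337\right) \left(-16447\right) = 1370643639$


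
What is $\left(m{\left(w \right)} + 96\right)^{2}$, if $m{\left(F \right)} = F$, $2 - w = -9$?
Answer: $11449$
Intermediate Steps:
$w = 11$ ($w = 2 - -9 = 2 + 9 = 11$)
$\left(m{\left(w \right)} + 96\right)^{2} = \left(11 + 96\right)^{2} = 107^{2} = 11449$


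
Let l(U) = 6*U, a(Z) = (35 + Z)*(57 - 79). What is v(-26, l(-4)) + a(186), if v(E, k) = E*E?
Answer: -4186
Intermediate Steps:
a(Z) = -770 - 22*Z (a(Z) = (35 + Z)*(-22) = -770 - 22*Z)
v(E, k) = E**2
v(-26, l(-4)) + a(186) = (-26)**2 + (-770 - 22*186) = 676 + (-770 - 4092) = 676 - 4862 = -4186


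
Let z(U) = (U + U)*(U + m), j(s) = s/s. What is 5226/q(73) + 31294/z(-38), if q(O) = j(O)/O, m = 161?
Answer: 1783106005/4674 ≈ 3.8149e+5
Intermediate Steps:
j(s) = 1
q(O) = 1/O
z(U) = 2*U*(161 + U) (z(U) = (U + U)*(U + 161) = (2*U)*(161 + U) = 2*U*(161 + U))
5226/q(73) + 31294/z(-38) = 5226/(1/73) + 31294/((2*(-38)*(161 - 38))) = 5226/(1/73) + 31294/((2*(-38)*123)) = 5226*73 + 31294/(-9348) = 381498 + 31294*(-1/9348) = 381498 - 15647/4674 = 1783106005/4674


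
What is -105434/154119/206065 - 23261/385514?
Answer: -105539407567273/1749051229040970 ≈ -0.060341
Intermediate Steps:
-105434/154119/206065 - 23261/385514 = -105434*1/154119*(1/206065) - 23261*1/385514 = -15062/22017*1/206065 - 23261/385514 = -15062/4536933105 - 23261/385514 = -105539407567273/1749051229040970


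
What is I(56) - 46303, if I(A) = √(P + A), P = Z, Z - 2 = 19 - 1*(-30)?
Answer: -46303 + √107 ≈ -46293.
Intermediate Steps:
Z = 51 (Z = 2 + (19 - 1*(-30)) = 2 + (19 + 30) = 2 + 49 = 51)
P = 51
I(A) = √(51 + A)
I(56) - 46303 = √(51 + 56) - 46303 = √107 - 46303 = -46303 + √107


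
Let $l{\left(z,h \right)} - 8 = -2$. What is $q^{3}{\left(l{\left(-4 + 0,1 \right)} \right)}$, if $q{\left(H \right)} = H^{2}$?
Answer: $46656$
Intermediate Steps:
$l{\left(z,h \right)} = 6$ ($l{\left(z,h \right)} = 8 - 2 = 6$)
$q^{3}{\left(l{\left(-4 + 0,1 \right)} \right)} = \left(6^{2}\right)^{3} = 36^{3} = 46656$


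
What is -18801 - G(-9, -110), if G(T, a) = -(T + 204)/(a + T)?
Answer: -2237514/119 ≈ -18803.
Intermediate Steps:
G(T, a) = -(204 + T)/(T + a)
-18801 - G(-9, -110) = -18801 - (-204 - 1*(-9))/(-9 - 110) = -18801 - (-204 + 9)/(-119) = -18801 - (-1)*(-195)/119 = -18801 - 1*195/119 = -18801 - 195/119 = -2237514/119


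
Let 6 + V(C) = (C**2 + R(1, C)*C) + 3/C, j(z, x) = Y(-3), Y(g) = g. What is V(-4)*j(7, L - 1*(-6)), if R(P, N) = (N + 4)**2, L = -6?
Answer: -111/4 ≈ -27.750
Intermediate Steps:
j(z, x) = -3
R(P, N) = (4 + N)**2
V(C) = -6 + C**2 + 3/C + C*(4 + C)**2 (V(C) = -6 + ((C**2 + (4 + C)**2*C) + 3/C) = -6 + ((C**2 + C*(4 + C)**2) + 3/C) = -6 + (C**2 + 3/C + C*(4 + C)**2) = -6 + C**2 + 3/C + C*(4 + C)**2)
V(-4)*j(7, L - 1*(-6)) = (-6 + (-4)**2 + 3/(-4) - 4*(4 - 4)**2)*(-3) = (-6 + 16 + 3*(-1/4) - 4*0**2)*(-3) = (-6 + 16 - 3/4 - 4*0)*(-3) = (-6 + 16 - 3/4 + 0)*(-3) = (37/4)*(-3) = -111/4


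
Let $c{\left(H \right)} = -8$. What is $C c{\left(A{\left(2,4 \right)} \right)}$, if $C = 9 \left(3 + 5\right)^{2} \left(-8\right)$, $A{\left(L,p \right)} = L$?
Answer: $36864$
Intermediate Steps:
$C = -4608$ ($C = 9 \cdot 8^{2} \left(-8\right) = 9 \cdot 64 \left(-8\right) = 576 \left(-8\right) = -4608$)
$C c{\left(A{\left(2,4 \right)} \right)} = \left(-4608\right) \left(-8\right) = 36864$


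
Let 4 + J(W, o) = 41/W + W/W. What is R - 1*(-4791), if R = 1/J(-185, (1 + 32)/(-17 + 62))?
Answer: 2855251/596 ≈ 4790.7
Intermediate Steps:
J(W, o) = -3 + 41/W (J(W, o) = -4 + (41/W + W/W) = -4 + (41/W + 1) = -4 + (1 + 41/W) = -3 + 41/W)
R = -185/596 (R = 1/(-3 + 41/(-185)) = 1/(-3 + 41*(-1/185)) = 1/(-3 - 41/185) = 1/(-596/185) = -185/596 ≈ -0.31040)
R - 1*(-4791) = -185/596 - 1*(-4791) = -185/596 + 4791 = 2855251/596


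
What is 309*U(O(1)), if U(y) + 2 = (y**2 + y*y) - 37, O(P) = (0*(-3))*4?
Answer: -12051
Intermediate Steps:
O(P) = 0 (O(P) = 0*4 = 0)
U(y) = -39 + 2*y**2 (U(y) = -2 + ((y**2 + y*y) - 37) = -2 + ((y**2 + y**2) - 37) = -2 + (2*y**2 - 37) = -2 + (-37 + 2*y**2) = -39 + 2*y**2)
309*U(O(1)) = 309*(-39 + 2*0**2) = 309*(-39 + 2*0) = 309*(-39 + 0) = 309*(-39) = -12051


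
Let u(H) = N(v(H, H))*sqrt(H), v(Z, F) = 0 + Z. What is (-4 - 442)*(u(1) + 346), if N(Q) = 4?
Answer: -156100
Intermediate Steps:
v(Z, F) = Z
u(H) = 4*sqrt(H)
(-4 - 442)*(u(1) + 346) = (-4 - 442)*(4*sqrt(1) + 346) = -446*(4*1 + 346) = -446*(4 + 346) = -446*350 = -156100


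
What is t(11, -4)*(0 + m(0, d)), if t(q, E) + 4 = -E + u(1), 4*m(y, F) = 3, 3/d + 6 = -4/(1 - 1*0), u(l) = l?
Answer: 3/4 ≈ 0.75000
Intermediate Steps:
d = -3/10 (d = 3/(-6 - 4/(1 - 1*0)) = 3/(-6 - 4/(1 + 0)) = 3/(-6 - 4/1) = 3/(-6 - 4*1) = 3/(-6 - 4) = 3/(-10) = 3*(-1/10) = -3/10 ≈ -0.30000)
m(y, F) = 3/4 (m(y, F) = (1/4)*3 = 3/4)
t(q, E) = -3 - E (t(q, E) = -4 + (-E + 1) = -4 + (1 - E) = -3 - E)
t(11, -4)*(0 + m(0, d)) = (-3 - 1*(-4))*(0 + 3/4) = (-3 + 4)*(3/4) = 1*(3/4) = 3/4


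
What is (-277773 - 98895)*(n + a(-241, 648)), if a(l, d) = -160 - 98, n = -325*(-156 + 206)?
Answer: 6218035344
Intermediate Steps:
n = -16250 (n = -325*50 = -16250)
a(l, d) = -258
(-277773 - 98895)*(n + a(-241, 648)) = (-277773 - 98895)*(-16250 - 258) = -376668*(-16508) = 6218035344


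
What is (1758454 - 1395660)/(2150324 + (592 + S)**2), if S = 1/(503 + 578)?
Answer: 423946919434/2922324605973 ≈ 0.14507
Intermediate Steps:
S = 1/1081 ≈ 0.00092507
(1758454 - 1395660)/(2150324 + (592 + S)**2) = (1758454 - 1395660)/(2150324 + (592 + 1/1081)**2) = 362794/(2150324 + (639953/1081)**2) = 362794/(2150324 + 409539842209/1168561) = 362794/(2922324605973/1168561) = 362794*(1168561/2922324605973) = 423946919434/2922324605973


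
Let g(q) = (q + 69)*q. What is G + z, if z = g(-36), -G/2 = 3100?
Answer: -7388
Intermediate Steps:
G = -6200 (G = -2*3100 = -6200)
g(q) = q*(69 + q) (g(q) = (69 + q)*q = q*(69 + q))
z = -1188 (z = -36*(69 - 36) = -36*33 = -1188)
G + z = -6200 - 1188 = -7388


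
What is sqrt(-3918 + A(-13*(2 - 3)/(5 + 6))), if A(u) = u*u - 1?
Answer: 3*I*sqrt(52670)/11 ≈ 62.591*I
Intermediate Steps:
A(u) = -1 + u**2 (A(u) = u**2 - 1 = -1 + u**2)
sqrt(-3918 + A(-13*(2 - 3)/(5 + 6))) = sqrt(-3918 + (-1 + (-13*(2 - 3)/(5 + 6))**2)) = sqrt(-3918 + (-1 + (-(-13)/11)**2)) = sqrt(-3918 + (-1 + (-13*(-1/11))**2)) = sqrt(-3918 + (-1 + (13/11)**2)) = sqrt(-3918 + (-1 + 169/121)) = sqrt(-3918 + 48/121) = sqrt(-474030/121) = 3*I*sqrt(52670)/11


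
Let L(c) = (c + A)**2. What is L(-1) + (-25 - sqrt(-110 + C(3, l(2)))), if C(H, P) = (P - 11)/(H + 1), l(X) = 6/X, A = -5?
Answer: 11 - 4*I*sqrt(7) ≈ 11.0 - 10.583*I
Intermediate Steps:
C(H, P) = (-11 + P)/(1 + H)
L(c) = (-5 + c)**2 (L(c) = (c - 5)**2 = (-5 + c)**2)
L(-1) + (-25 - sqrt(-110 + C(3, l(2)))) = (-5 - 1)**2 + (-25 - sqrt(-110 + (-11 + 6/2)/(1 + 3))) = (-6)**2 + (-25 - sqrt(-110 + (-11 + 6*(1/2))/4)) = 36 + (-25 - sqrt(-110 + (-11 + 3)/4)) = 36 + (-25 - sqrt(-110 + (1/4)*(-8))) = 36 + (-25 - sqrt(-110 - 2)) = 36 + (-25 - sqrt(-112)) = 36 + (-25 - 4*I*sqrt(7)) = 11 - 4*I*sqrt(7)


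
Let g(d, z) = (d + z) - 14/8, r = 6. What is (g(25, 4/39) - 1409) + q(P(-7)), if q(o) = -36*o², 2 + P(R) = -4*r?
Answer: -4012577/156 ≈ -25722.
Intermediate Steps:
g(d, z) = -7/4 + d + z (g(d, z) = (d + z) - 14/8 = (d + z) - 1*7/4 = (d + z) - 7/4 = -7/4 + d + z)
P(R) = -26 (P(R) = -2 - 4*6 = -2 - 24 = -26)
(g(25, 4/39) - 1409) + q(P(-7)) = ((-7/4 + 25 + 4/39) - 1409) - 36*(-26)² = ((-7/4 + 25 + 4*(1/39)) - 1409) - 36*676 = ((-7/4 + 25 + 4/39) - 1409) - 24336 = (3643/156 - 1409) - 24336 = -216161/156 - 24336 = -4012577/156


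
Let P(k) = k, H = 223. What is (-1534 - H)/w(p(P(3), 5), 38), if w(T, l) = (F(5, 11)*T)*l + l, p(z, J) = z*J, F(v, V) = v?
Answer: -1757/2888 ≈ -0.60838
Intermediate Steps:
p(z, J) = J*z
w(T, l) = l + 5*T*l (w(T, l) = (5*T)*l + l = 5*T*l + l = l + 5*T*l)
(-1534 - H)/w(p(P(3), 5), 38) = (-1534 - 1*223)/((38*(1 + 5*(5*3)))) = (-1534 - 223)/((38*(1 + 5*15))) = -1757*1/(38*(1 + 75)) = -1757/(38*76) = -1757/2888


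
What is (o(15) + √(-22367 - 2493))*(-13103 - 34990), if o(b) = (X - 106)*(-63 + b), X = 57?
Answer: -113114736 - 96186*I*√6215 ≈ -1.1311e+8 - 7.5828e+6*I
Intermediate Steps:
o(b) = 3087 - 49*b (o(b) = (57 - 106)*(-63 + b) = -49*(-63 + b) = 3087 - 49*b)
(o(15) + √(-22367 - 2493))*(-13103 - 34990) = ((3087 - 49*15) + √(-22367 - 2493))*(-13103 - 34990) = ((3087 - 735) + √(-24860))*(-48093) = (2352 + 2*I*√6215)*(-48093) = -113114736 - 96186*I*√6215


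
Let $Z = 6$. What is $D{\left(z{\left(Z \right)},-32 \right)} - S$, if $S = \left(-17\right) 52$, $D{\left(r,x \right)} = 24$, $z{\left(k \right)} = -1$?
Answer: $908$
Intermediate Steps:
$S = -884$
$D{\left(z{\left(Z \right)},-32 \right)} - S = 24 - -884 = 24 + 884 = 908$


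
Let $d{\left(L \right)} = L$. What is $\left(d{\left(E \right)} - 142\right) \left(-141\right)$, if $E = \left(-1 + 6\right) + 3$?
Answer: $18894$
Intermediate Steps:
$E = 8$ ($E = 5 + 3 = 8$)
$\left(d{\left(E \right)} - 142\right) \left(-141\right) = \left(8 - 142\right) \left(-141\right) = \left(-134\right) \left(-141\right) = 18894$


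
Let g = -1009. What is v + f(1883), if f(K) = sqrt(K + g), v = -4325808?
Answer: -4325808 + sqrt(874) ≈ -4.3258e+6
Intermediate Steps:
f(K) = sqrt(-1009 + K) (f(K) = sqrt(K - 1009) = sqrt(-1009 + K))
v + f(1883) = -4325808 + sqrt(-1009 + 1883) = -4325808 + sqrt(874)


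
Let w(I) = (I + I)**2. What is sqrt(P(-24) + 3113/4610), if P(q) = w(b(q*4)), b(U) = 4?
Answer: sqrt(1374485330)/4610 ≈ 8.0421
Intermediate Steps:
w(I) = 4*I**2 (w(I) = (2*I)**2 = 4*I**2)
P(q) = 64 (P(q) = 4*4**2 = 4*16 = 64)
sqrt(P(-24) + 3113/4610) = sqrt(64 + 3113/4610) = sqrt(298153/4610) = sqrt(1374485330)/4610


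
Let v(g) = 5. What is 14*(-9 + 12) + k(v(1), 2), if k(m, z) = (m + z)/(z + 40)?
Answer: 253/6 ≈ 42.167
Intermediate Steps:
k(m, z) = (m + z)/(40 + z)
14*(-9 + 12) + k(v(1), 2) = 14*(-9 + 12) + (5 + 2)/(40 + 2) = 14*3 + 7/42 = 42 + (1/42)*7 = 42 + ⅙ = 253/6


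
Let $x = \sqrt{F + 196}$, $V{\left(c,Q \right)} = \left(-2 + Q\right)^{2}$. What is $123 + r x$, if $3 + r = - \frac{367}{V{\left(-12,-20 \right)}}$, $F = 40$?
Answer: $123 - \frac{1819 \sqrt{59}}{242} \approx 65.264$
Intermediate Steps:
$x = 2 \sqrt{59}$ ($x = \sqrt{40 + 196} = \sqrt{236} = 2 \sqrt{59} \approx 15.362$)
$r = - \frac{1819}{484}$ ($r = -3 - \frac{367}{\left(-2 - 20\right)^{2}} = -3 - \frac{367}{\left(-22\right)^{2}} = -3 - \frac{367}{484} = - \frac{1819}{484} \approx -3.7583$)
$123 + r x = 123 - \frac{1819 \cdot 2 \sqrt{59}}{484} = 123 - \frac{1819 \sqrt{59}}{242}$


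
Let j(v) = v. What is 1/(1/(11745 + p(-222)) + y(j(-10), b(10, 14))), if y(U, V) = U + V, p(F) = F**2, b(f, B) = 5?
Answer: -61029/305144 ≈ -0.20000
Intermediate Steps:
1/(1/(11745 + p(-222)) + y(j(-10), b(10, 14))) = 1/(1/(11745 + (-222)**2) + (-10 + 5)) = 1/(1/(11745 + 49284) - 5) = 1/(1/61029 - 5) = 1/(-305144/61029) = -61029/305144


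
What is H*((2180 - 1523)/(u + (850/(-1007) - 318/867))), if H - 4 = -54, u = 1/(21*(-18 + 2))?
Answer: 642439092960/23738947 ≈ 27063.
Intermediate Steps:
u = -1/336 (u = 1/(21*(-16)) = 1/(-336) = -1/336 ≈ -0.0029762)
H = -50 (H = 4 - 54 = -50)
H*((2180 - 1523)/(u + (850/(-1007) - 318/867))) = -50*(2180 - 1523)/(-1/336 + (850/(-1007) - 318/867)) = -32850/(-1/336 + (850*(-1/1007) - 318*1/867)) = -32850/(-1/336 + (-850/1007 - 106/289)) = -32850/(-1/336 - 352392/291023) = -32850/(-118694735/97783728) = -32850*(-97783728)/118694735 = -50*(-64243909296/118694735) = 642439092960/23738947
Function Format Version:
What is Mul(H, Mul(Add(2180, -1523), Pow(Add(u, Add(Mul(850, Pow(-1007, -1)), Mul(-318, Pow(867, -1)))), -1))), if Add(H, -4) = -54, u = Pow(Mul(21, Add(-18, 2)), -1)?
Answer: Rational(642439092960, 23738947) ≈ 27063.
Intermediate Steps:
u = Rational(-1, 336) (u = Pow(Mul(21, -16), -1) = Pow(-336, -1) = Rational(-1, 336) ≈ -0.0029762)
H = -50 (H = Add(4, -54) = -50)
Mul(H, Mul(Add(2180, -1523), Pow(Add(u, Add(Mul(850, Pow(-1007, -1)), Mul(-318, Pow(867, -1)))), -1))) = Mul(-50, Mul(Add(2180, -1523), Pow(Add(Rational(-1, 336), Add(Mul(850, Pow(-1007, -1)), Mul(-318, Pow(867, -1)))), -1))) = Mul(-50, Mul(657, Pow(Add(Rational(-1, 336), Add(Mul(850, Rational(-1, 1007)), Mul(-318, Rational(1, 867)))), -1))) = Mul(-50, Mul(657, Pow(Add(Rational(-1, 336), Add(Rational(-850, 1007), Rational(-106, 289))), -1))) = Mul(-50, Mul(657, Pow(Add(Rational(-1, 336), Rational(-352392, 291023)), -1))) = Mul(-50, Mul(657, Pow(Rational(-118694735, 97783728), -1))) = Mul(-50, Mul(657, Rational(-97783728, 118694735))) = Mul(-50, Rational(-64243909296, 118694735)) = Rational(642439092960, 23738947)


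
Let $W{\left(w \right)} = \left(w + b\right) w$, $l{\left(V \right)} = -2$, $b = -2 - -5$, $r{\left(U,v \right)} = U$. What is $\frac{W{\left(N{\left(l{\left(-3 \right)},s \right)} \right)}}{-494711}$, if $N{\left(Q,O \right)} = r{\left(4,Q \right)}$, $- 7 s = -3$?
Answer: $- \frac{4}{70673} \approx -5.6599 \cdot 10^{-5}$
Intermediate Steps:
$b = 3$ ($b = -2 + 5 = 3$)
$s = \frac{3}{7}$ ($s = \left(- \frac{1}{7}\right) \left(-3\right) = \frac{3}{7} \approx 0.42857$)
$N{\left(Q,O \right)} = 4$
$W{\left(w \right)} = w \left(3 + w\right)$ ($W{\left(w \right)} = \left(w + 3\right) w = \left(3 + w\right) w = w \left(3 + w\right)$)
$\frac{W{\left(N{\left(l{\left(-3 \right)},s \right)} \right)}}{-494711} = \frac{4 \left(3 + 4\right)}{-494711} = 4 \cdot 7 \left(- \frac{1}{494711}\right) = 28 \left(- \frac{1}{494711}\right) = - \frac{4}{70673}$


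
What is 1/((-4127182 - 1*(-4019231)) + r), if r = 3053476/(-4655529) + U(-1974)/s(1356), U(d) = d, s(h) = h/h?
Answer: -4655529/511762078801 ≈ -9.0971e-6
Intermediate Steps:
s(h) = 1
r = -9193067722/4655529 (r = 3053476/(-4655529) - 1974/1 = 3053476*(-1/4655529) - 1974*1 = -3053476/4655529 - 1974 = -9193067722/4655529 ≈ -1974.7)
1/((-4127182 - 1*(-4019231)) + r) = 1/((-4127182 - 1*(-4019231)) - 9193067722/4655529) = 1/((-4127182 + 4019231) - 9193067722/4655529) = 1/(-107951 - 9193067722/4655529) = 1/(-511762078801/4655529) = -4655529/511762078801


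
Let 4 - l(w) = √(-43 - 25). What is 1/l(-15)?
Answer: 1/21 + I*√17/42 ≈ 0.047619 + 0.098169*I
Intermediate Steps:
l(w) = 4 - 2*I*√17 (l(w) = 4 - √(-43 - 25) = 4 - √(-68) = 4 - 2*I*√17)
1/l(-15) = 1/(4 - 2*I*√17)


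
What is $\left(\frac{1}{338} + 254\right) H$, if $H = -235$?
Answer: $- \frac{20175455}{338} \approx -59691.0$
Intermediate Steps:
$\left(\frac{1}{338} + 254\right) H = \left(\frac{1}{338} + 254\right) \left(-235\right) = \frac{85853}{338} \left(-235\right) = - \frac{20175455}{338}$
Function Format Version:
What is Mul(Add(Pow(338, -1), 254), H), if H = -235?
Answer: Rational(-20175455, 338) ≈ -59691.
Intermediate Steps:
Mul(Add(Pow(338, -1), 254), H) = Mul(Add(Pow(338, -1), 254), -235) = Mul(Add(Rational(1, 338), 254), -235) = Mul(Rational(85853, 338), -235) = Rational(-20175455, 338)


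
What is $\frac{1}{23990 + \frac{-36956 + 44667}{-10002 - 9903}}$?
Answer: $\frac{19905}{477513239} \approx 4.1685 \cdot 10^{-5}$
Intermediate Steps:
$\frac{1}{23990 + \frac{-36956 + 44667}{-10002 - 9903}} = \frac{1}{23990 + \frac{7711}{-19905}} = \frac{1}{23990 + 7711 \left(- \frac{1}{19905}\right)} = \frac{1}{23990 - \frac{7711}{19905}} = \frac{1}{\frac{477513239}{19905}} = \frac{19905}{477513239}$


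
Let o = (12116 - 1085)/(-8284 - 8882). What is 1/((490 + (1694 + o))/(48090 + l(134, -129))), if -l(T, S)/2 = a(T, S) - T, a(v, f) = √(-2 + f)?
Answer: 276704476/12493171 - 11444*I*√131/12493171 ≈ 22.148 - 0.010484*I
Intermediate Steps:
l(T, S) = -2*√(-2 + S) + 2*T (l(T, S) = -2*(√(-2 + S) - T) = -2*√(-2 + S) + 2*T)
o = -3677/5722 (o = 11031/(-17166) = 11031*(-1/17166) = -3677/5722 ≈ -0.64261)
1/((490 + (1694 + o))/(48090 + l(134, -129))) = 1/((490 + (1694 - 3677/5722))/(48090 + (-2*√(-2 - 129) + 2*134))) = 1/((490 + 9689391/5722)/(48090 + (-2*I*√131 + 268))) = 1/(12493171/(5722*(48090 + (-2*I*√131 + 268)))) = 1/(12493171/(5722*(48090 + (268 - 2*I*√131)))) = 1/(12493171/(5722*(48358 - 2*I*√131))) = 276704476/12493171 - 11444*I*√131/12493171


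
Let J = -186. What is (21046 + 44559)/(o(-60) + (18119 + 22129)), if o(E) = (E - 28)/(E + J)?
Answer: 8069415/4950548 ≈ 1.6300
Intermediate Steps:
o(E) = (-28 + E)/(-186 + E) (o(E) = (E - 28)/(E - 186) = (-28 + E)/(-186 + E))
(21046 + 44559)/(o(-60) + (18119 + 22129)) = (21046 + 44559)/((-28 - 60)/(-186 - 60) + (18119 + 22129)) = 65605/(-88/(-246) + 40248) = 65605/(-1/246*(-88) + 40248) = 65605/(44/123 + 40248) = 65605/(4950548/123) = 65605*(123/4950548) = 8069415/4950548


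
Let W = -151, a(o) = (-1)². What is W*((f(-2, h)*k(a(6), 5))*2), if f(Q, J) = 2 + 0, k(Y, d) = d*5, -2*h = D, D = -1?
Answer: -15100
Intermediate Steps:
a(o) = 1
h = ½ (h = -½*(-1) = ½ ≈ 0.50000)
k(Y, d) = 5*d
f(Q, J) = 2
W*((f(-2, h)*k(a(6), 5))*2) = -151*2*(5*5)*2 = -151*2*25*2 = -7550*2 = -151*100 = -15100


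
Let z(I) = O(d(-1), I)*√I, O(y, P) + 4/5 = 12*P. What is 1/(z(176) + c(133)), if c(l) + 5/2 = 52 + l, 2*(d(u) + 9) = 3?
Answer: -18250/78442781119 + 844480*√11/78442781119 ≈ 3.5473e-5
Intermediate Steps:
d(u) = -15/2 (d(u) = -9 + (½)*3 = -9 + 3/2 = -15/2)
c(l) = 99/2 + l (c(l) = -5/2 + (52 + l) = 99/2 + l)
O(y, P) = -⅘ + 12*P
z(I) = √I*(-⅘ + 12*I) (z(I) = (-⅘ + 12*I)*√I = √I*(-⅘ + 12*I))
1/(z(176) + c(133)) = 1/(√176*(-⅘ + 12*176) + (99/2 + 133)) = 1/((4*√11)*(-⅘ + 2112) + 365/2) = 1/((4*√11)*(10556/5) + 365/2) = 1/(42224*√11/5 + 365/2) = 1/(365/2 + 42224*√11/5)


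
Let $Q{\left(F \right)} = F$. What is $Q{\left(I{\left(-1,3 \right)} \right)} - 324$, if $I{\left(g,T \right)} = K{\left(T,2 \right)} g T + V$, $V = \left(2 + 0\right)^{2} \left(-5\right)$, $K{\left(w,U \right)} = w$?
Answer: $-353$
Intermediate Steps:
$V = -20$ ($V = 2^{2} \left(-5\right) = 4 \left(-5\right) = -20$)
$I{\left(g,T \right)} = -20 + g T^{2}$ ($I{\left(g,T \right)} = T g T - 20 = g T^{2} - 20 = -20 + g T^{2}$)
$Q{\left(I{\left(-1,3 \right)} \right)} - 324 = \left(-20 - 3^{2}\right) - 324 = \left(-20 - 9\right) - 324 = -29 - 324 = -353$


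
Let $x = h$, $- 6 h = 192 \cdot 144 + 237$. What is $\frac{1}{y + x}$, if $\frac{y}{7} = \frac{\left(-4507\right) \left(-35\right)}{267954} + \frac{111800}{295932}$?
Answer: $- \frac{12102589}{56164903050} \approx -0.00021548$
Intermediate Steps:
$y = \frac{163758655}{24205178}$ ($y = 7 \left(\frac{\left(-4507\right) \left(-35\right)}{267954} + \frac{111800}{295932}\right) = 7 \left(157745 \cdot \frac{1}{267954} + 111800 \cdot \frac{1}{295932}\right) = 7 \left(\frac{157745}{267954} + \frac{2150}{5691}\right) = 7 \cdot \frac{163758655}{169436246} = \frac{163758655}{24205178} \approx 6.7654$)
$h = - \frac{9295}{2}$ ($h = - \frac{192 \cdot 144 + 237}{6} = - \frac{27648 + 237}{6} = \left(- \frac{1}{6}\right) 27885 = - \frac{9295}{2} \approx -4647.5$)
$x = - \frac{9295}{2} \approx -4647.5$
$\frac{1}{y + x} = \frac{1}{\frac{163758655}{24205178} - \frac{9295}{2}} = \frac{1}{- \frac{56164903050}{12102589}} = - \frac{12102589}{56164903050}$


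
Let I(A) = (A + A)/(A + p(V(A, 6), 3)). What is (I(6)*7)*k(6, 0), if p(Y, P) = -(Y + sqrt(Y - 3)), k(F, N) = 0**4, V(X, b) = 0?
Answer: 0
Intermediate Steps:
k(F, N) = 0
p(Y, P) = -Y - sqrt(-3 + Y) (p(Y, P) = -(Y + sqrt(-3 + Y)) = -Y - sqrt(-3 + Y))
I(A) = 2*A/(A - I*sqrt(3)) (I(A) = (A + A)/(A + (-1*0 - sqrt(-3 + 0))) = (2*A)/(A + (0 - sqrt(-3))) = (2*A)/(A + (0 - I*sqrt(3))) = (2*A)/(A - I*sqrt(3)) = 2*A/(A - I*sqrt(3)))
(I(6)*7)*k(6, 0) = ((2*6/(6 - I*sqrt(3)))*7)*0 = ((12/(6 - I*sqrt(3)))*7)*0 = (84/(6 - I*sqrt(3)))*0 = 0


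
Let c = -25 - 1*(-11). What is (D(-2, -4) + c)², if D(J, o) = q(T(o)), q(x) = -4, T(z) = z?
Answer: 324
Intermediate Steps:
c = -14 (c = -25 + 11 = -14)
D(J, o) = -4
(D(-2, -4) + c)² = (-4 - 14)² = (-18)² = 324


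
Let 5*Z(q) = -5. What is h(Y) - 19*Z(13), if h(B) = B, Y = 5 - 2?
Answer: 22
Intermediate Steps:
Z(q) = -1 (Z(q) = (⅕)*(-5) = -1)
Y = 3
h(Y) - 19*Z(13) = 3 - 19*(-1) = 3 + 19 = 22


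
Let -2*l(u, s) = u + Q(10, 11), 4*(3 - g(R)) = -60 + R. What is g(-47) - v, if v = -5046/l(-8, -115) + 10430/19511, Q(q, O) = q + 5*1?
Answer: -771659425/546308 ≈ -1412.5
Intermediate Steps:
Q(q, O) = 5 + q (Q(q, O) = q + 5 = 5 + q)
g(R) = 18 - R/4 (g(R) = 3 - (-60 + R)/4 = 3 + (15 - R/4) = 18 - R/4)
l(u, s) = -15/2 - u/2 (l(u, s) = -(u + (5 + 10))/2 = -(u + 15)/2 = -(15 + u)/2 = -15/2 - u/2)
v = 196978022/136577 (v = -5046/(-15/2 - 1/2*(-8)) + 10430/19511 = -5046/(-15/2 + 4) + 10430*(1/19511) = -5046/(-7/2) + 10430/19511 = -5046*(-2/7) + 10430/19511 = 10092/7 + 10430/19511 = 196978022/136577 ≈ 1442.2)
g(-47) - v = (18 - 1/4*(-47)) - 1*196978022/136577 = (18 + 47/4) - 196978022/136577 = 119/4 - 196978022/136577 = -771659425/546308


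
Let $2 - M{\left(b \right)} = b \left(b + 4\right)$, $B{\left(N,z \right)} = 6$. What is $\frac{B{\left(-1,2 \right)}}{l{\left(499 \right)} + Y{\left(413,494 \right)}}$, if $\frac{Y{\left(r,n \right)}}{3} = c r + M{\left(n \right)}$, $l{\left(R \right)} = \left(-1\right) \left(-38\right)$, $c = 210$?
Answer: $- \frac{3}{238901} \approx -1.2558 \cdot 10^{-5}$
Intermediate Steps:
$l{\left(R \right)} = 38$
$M{\left(b \right)} = 2 - b \left(4 + b\right)$ ($M{\left(b \right)} = 2 - b \left(b + 4\right) = 2 - b \left(4 + b\right)$)
$Y{\left(r,n \right)} = 6 - 12 n - 3 n^{2} + 630 r$ ($Y{\left(r,n \right)} = 3 \left(210 r - \left(-2 + n^{2} + 4 n\right)\right) = 3 \left(2 - n^{2} - 4 n + 210 r\right) = 6 - 12 n - 3 n^{2} + 630 r$)
$\frac{B{\left(-1,2 \right)}}{l{\left(499 \right)} + Y{\left(413,494 \right)}} = \frac{1}{38 + \left(6 - 5928 - 3 \cdot 494^{2} + 630 \cdot 413\right)} 6 = \frac{1}{38 + \left(6 - 5928 - 732108 + 260190\right)} 6 = \frac{1}{38 - 477840} \cdot 6 = \frac{1}{-477802} \cdot 6 = \left(- \frac{1}{477802}\right) 6 = - \frac{3}{238901}$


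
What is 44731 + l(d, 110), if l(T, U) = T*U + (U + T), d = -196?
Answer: 23085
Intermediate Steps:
l(T, U) = T + U + T*U (l(T, U) = T*U + (T + U) = T + U + T*U)
44731 + l(d, 110) = 44731 + (-196 + 110 - 196*110) = 44731 + (-196 + 110 - 21560) = 44731 - 21646 = 23085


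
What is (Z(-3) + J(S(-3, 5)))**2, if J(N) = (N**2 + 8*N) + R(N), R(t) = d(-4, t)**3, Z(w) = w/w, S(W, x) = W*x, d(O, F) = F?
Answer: 10686361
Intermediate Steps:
Z(w) = 1
R(t) = t**3
J(N) = N**2 + N**3 + 8*N (J(N) = (N**2 + 8*N) + N**3 = N**2 + N**3 + 8*N)
(Z(-3) + J(S(-3, 5)))**2 = (1 + (-3*5)*(8 - 3*5 + (-3*5)**2))**2 = (1 - 15*(8 - 15 + (-15)**2))**2 = (1 - 15*(8 - 15 + 225))**2 = (1 - 15*218)**2 = (1 - 3270)**2 = (-3269)**2 = 10686361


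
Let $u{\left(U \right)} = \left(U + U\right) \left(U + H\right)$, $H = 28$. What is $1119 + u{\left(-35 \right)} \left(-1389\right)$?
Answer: $-679491$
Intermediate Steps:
$u{\left(U \right)} = 2 U \left(28 + U\right)$ ($u{\left(U \right)} = \left(U + U\right) \left(U + 28\right) = 2 U \left(28 + U\right)$)
$1119 + u{\left(-35 \right)} \left(-1389\right) = 1119 + 2 \left(-35\right) \left(28 - 35\right) \left(-1389\right) = 1119 + 2 \left(-35\right) \left(-7\right) \left(-1389\right) = 1119 + 490 \left(-1389\right) = 1119 - 680610 = -679491$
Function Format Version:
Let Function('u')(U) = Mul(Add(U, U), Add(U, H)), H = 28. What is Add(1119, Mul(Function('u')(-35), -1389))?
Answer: -679491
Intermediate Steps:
Function('u')(U) = Mul(2, U, Add(28, U)) (Function('u')(U) = Mul(Add(U, U), Add(U, 28)) = Mul(Mul(2, U), Add(28, U)) = Mul(2, U, Add(28, U)))
Add(1119, Mul(Function('u')(-35), -1389)) = Add(1119, Mul(Mul(2, -35, Add(28, -35)), -1389)) = Add(1119, Mul(Mul(2, -35, -7), -1389)) = Add(1119, Mul(490, -1389)) = Add(1119, -680610) = -679491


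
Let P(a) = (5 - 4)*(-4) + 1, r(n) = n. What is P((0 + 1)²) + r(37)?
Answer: 34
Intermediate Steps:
P(a) = -3 (P(a) = 1*(-4) + 1 = -4 + 1 = -3)
P((0 + 1)²) + r(37) = -3 + 37 = 34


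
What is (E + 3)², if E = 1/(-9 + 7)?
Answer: 25/4 ≈ 6.2500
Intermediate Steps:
E = -½ (E = 1/(-2) = -½ ≈ -0.50000)
(E + 3)² = (-½ + 3)² = (5/2)² = 25/4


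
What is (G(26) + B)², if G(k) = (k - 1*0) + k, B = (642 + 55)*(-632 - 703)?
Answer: 865724176249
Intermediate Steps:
B = -930495 (B = 697*(-1335) = -930495)
G(k) = 2*k (G(k) = (k + 0) + k = k + k = 2*k)
(G(26) + B)² = (2*26 - 930495)² = (52 - 930495)² = (-930443)² = 865724176249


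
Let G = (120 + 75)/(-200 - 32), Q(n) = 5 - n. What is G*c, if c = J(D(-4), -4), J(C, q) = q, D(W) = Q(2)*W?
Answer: 195/58 ≈ 3.3621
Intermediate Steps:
D(W) = 3*W (D(W) = (5 - 1*2)*W = (5 - 2)*W = 3*W)
c = -4
G = -195/232 (G = 195/(-232) = 195*(-1/232) = -195/232 ≈ -0.84052)
G*c = -195/232*(-4) = 195/58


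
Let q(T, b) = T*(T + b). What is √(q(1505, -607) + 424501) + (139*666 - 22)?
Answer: 92552 + √1775991 ≈ 93885.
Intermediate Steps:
√(q(1505, -607) + 424501) + (139*666 - 22) = √(1505*(1505 - 607) + 424501) + (139*666 - 22) = √(1505*898 + 424501) + (92574 - 22) = √(1351490 + 424501) + 92552 = √1775991 + 92552 = 92552 + √1775991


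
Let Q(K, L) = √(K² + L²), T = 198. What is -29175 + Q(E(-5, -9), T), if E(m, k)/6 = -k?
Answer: -29175 + 18*√130 ≈ -28970.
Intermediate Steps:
E(m, k) = -6*k (E(m, k) = 6*(-k) = -6*k)
-29175 + Q(E(-5, -9), T) = -29175 + √((-6*(-9))² + 198²) = -29175 + √(54² + 39204) = -29175 + √(2916 + 39204) = -29175 + √42120 = -29175 + 18*√130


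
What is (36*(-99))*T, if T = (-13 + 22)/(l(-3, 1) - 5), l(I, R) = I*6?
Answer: 32076/23 ≈ 1394.6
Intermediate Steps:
l(I, R) = 6*I
T = -9/23 (T = (-13 + 22)/(6*(-3) - 5) = 9/(-18 - 5) = 9/(-23) = 9*(-1/23) = -9/23 ≈ -0.39130)
(36*(-99))*T = (36*(-99))*(-9/23) = -3564*(-9/23) = 32076/23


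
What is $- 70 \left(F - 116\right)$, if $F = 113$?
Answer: $210$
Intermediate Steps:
$- 70 \left(F - 116\right) = - 70 \left(113 - 116\right) = \left(-70\right) \left(-3\right) = 210$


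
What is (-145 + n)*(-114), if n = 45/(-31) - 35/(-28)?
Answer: 1026285/62 ≈ 16553.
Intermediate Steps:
n = -25/124 (n = 45*(-1/31) - 35*(-1/28) = -45/31 + 5/4 = -25/124 ≈ -0.20161)
(-145 + n)*(-114) = (-145 - 25/124)*(-114) = -18005/124*(-114) = 1026285/62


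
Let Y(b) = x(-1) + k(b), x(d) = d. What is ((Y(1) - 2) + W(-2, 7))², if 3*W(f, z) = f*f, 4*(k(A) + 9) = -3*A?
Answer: 18769/144 ≈ 130.34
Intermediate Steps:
k(A) = -9 - 3*A/4 (k(A) = -9 + (-3*A)/4 = -9 - 3*A/4)
Y(b) = -10 - 3*b/4 (Y(b) = -1 + (-9 - 3*b/4) = -10 - 3*b/4)
W(f, z) = f²/3 (W(f, z) = (f*f)/3 = f²/3)
((Y(1) - 2) + W(-2, 7))² = (((-10 - ¾*1) - 2) + (⅓)*(-2)²)² = (((-10 - ¾) - 2) + (⅓)*4)² = ((-43/4 - 2) + 4/3)² = (-51/4 + 4/3)² = (-137/12)² = 18769/144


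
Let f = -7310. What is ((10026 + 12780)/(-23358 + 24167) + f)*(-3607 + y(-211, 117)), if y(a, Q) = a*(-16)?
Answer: 1360817304/809 ≈ 1.6821e+6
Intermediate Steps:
y(a, Q) = -16*a
((10026 + 12780)/(-23358 + 24167) + f)*(-3607 + y(-211, 117)) = ((10026 + 12780)/(-23358 + 24167) - 7310)*(-3607 - 16*(-211)) = (22806/809 - 7310)*(-3607 + 3376) = (22806*(1/809) - 7310)*(-231) = (22806/809 - 7310)*(-231) = -5890984/809*(-231) = 1360817304/809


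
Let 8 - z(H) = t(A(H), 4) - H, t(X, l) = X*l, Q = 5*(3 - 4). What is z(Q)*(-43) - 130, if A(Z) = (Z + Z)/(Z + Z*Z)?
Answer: -345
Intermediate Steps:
A(Z) = 2*Z/(Z + Z²) (A(Z) = (2*Z)/(Z + Z²) = 2*Z/(Z + Z²))
Q = -5 (Q = 5*(-1) = -5)
z(H) = 8 + H - 8/(1 + H) (z(H) = 8 - ((2/(1 + H))*4 - H) = 8 - (8/(1 + H) - H) = 8 - (-H + 8/(1 + H)) = 8 + (H - 8/(1 + H)) = 8 + H - 8/(1 + H))
z(Q)*(-43) - 130 = -5*(9 - 5)/(1 - 5)*(-43) - 130 = -5*4/(-4)*(-43) - 130 = -5*(-¼)*4*(-43) - 130 = 5*(-43) - 130 = -215 - 130 = -345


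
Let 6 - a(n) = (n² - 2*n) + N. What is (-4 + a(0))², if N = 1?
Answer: 1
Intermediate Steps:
a(n) = 5 - n² + 2*n (a(n) = 6 - ((n² - 2*n) + 1) = 6 - (1 + n² - 2*n) = 6 + (-1 - n² + 2*n) = 5 - n² + 2*n)
(-4 + a(0))² = (-4 + (5 - 1*0² + 2*0))² = (-4 + (5 - 1*0 + 0))² = (-4 + (5 + 0 + 0))² = (-4 + 5)² = 1² = 1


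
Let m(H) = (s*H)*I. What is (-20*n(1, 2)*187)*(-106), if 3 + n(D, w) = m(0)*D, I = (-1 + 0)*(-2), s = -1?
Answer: -1189320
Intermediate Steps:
I = 2 (I = -1*(-2) = 2)
m(H) = -2*H (m(H) = -H*2 = -2*H)
n(D, w) = -3 (n(D, w) = -3 + (-2*0)*D = -3 + 0*D = -3 + 0 = -3)
(-20*n(1, 2)*187)*(-106) = (-20*(-3)*187)*(-106) = (60*187)*(-106) = 11220*(-106) = -1189320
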